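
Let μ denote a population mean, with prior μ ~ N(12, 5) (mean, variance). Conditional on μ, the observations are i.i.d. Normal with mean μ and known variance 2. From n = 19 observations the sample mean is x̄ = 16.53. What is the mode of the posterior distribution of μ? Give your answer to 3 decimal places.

μ̂_MAP = 16.437

n = 19, x̄ = 16.53.
For a Normal prior and Normal likelihood with known variance, the posterior is Normal; its mode equals its mean, the precision-weighted average.
Prior precision 1/σ₀² = 1/5 = 0.2; data precision n/σ² = 19/2 = 9.5.
μ̂ = (0.2·12 + 9.5·16.53) / (0.2 + 9.5) = 159.435/9.7 = 31887/1940 ≈ 16.437.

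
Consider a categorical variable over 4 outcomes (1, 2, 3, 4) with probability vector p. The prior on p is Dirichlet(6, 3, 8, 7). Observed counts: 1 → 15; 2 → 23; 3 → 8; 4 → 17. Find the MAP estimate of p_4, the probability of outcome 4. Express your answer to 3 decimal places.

MAP estimate: 0.277

The posterior is Dirichlet(αᵢ + nᵢ) = Dirichlet(21, 26, 16, 24).
For a Dirichlet(a₁,…,a_K) with all aᵢ > 1, the mode has j-th component (aⱼ − 1)/(Σaᵢ − K).
Here Σaᵢ = 87 and K = 4, so p_4 = (24 − 1)/(87 − 4) = 23/83 ≈ 0.277.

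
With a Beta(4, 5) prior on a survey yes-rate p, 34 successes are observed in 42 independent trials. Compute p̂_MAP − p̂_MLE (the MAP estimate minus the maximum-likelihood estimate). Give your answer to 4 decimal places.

Posterior is Beta(38, 13); MAP = (38−1)/(51−2) = 37/49 ≈ 0.75510.
MLE ignores the prior: p̂_MLE = k/n = 34/42 ≈ 0.80952.
Difference = 37/49 − 34/42 = -8/147 ≈ -0.0544.

MAP − MLE = -0.0544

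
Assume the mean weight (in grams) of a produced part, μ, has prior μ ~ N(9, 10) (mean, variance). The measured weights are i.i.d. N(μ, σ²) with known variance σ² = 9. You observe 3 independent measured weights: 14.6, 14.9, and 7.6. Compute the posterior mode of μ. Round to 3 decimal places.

n = 3; x̄ = (14.6 + 14.9 + 7.6)/3 = 37.1/3 = 371/30 ≈ 12.3667.
For a Normal prior and Normal likelihood with known variance, the posterior is Normal; its mode equals its mean, the precision-weighted average.
Prior precision 1/σ₀² = 1/10 = 0.1; data precision n/σ² = 3/9 = 1/3.
μ̂ = (0.1·9 + (1/3)·(371/30)) / (0.1 + 1/3) = (226/45)/(13/30) = 452/39 ≈ 11.590.

μ̂_MAP = 11.590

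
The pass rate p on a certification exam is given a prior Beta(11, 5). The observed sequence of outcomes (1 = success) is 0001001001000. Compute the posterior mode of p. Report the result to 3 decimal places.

Prior: Beta(11, 5).
Data: 3 successes in 13 trials (from the sequence). The binomial likelihood contributes p^3(1−p)^10, so the posterior is Beta(11+3, 5+10) = Beta(14, 15).
For Beta(a, b) with a, b > 1 the mode is (a−1)/(a+b−2) = 13/27 ≈ 0.481.

p̂_MAP = 0.481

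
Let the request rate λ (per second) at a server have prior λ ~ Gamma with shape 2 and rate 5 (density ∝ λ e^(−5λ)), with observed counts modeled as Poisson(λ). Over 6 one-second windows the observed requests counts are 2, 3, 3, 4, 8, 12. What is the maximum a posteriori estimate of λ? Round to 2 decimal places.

Σxᵢ = 2+3+3+4+8+12 = 32, with n = 6.
Posterior ∝ λe^(−5λ) · λ^32e^(−6λ) = λ^33e^(−11λ), i.e. Gamma(shape=34, rate=11).
The mode of a Gamma(a, b) with a ≥ 1 (shape–rate) is (a−1)/b = 33/11 ≈ 3.00.

λ̂_MAP = 3.00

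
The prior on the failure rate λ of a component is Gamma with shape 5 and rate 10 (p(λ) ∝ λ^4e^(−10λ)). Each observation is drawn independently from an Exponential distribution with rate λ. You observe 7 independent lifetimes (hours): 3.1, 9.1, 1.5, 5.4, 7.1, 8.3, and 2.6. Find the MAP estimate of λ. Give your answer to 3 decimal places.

The Exponential(rate=λ) likelihood is ∝ λ^n e^(−λΣtᵢ). Here n = 7 and Σtᵢ = 3.1 + 9.1 + 1.5 + 5.4 + 7.1 + 8.3 + 2.6 = 37.1.
Posterior ∝ λ^4e^(−10λ) · λ^7e^(−37.1λ) = λ^11e^(−47.1λ), i.e. Gamma(12, 47.1).
Mode = (a−1)/b = 11/47.1 ≈ 0.234.

λ̂_MAP = 0.234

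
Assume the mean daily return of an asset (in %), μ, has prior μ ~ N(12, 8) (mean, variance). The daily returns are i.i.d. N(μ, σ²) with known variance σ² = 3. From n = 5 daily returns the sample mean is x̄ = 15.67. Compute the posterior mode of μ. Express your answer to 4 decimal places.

n = 5, x̄ = 15.67.
For a Normal prior and Normal likelihood with known variance, the posterior is Normal; its mode equals its mean, the precision-weighted average.
Prior precision 1/σ₀² = 1/8 = 0.125; data precision n/σ² = 5/3.
μ̂ = (0.125·12 + (5/3)·15.67) / (0.125 + 5/3) = (1657/60)/(43/24) = 3314/215 ≈ 15.4140.

μ̂_MAP = 15.4140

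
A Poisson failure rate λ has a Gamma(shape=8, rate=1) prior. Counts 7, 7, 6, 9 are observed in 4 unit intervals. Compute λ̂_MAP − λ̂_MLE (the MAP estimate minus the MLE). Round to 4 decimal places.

MAP − MLE = -0.0500

Σxᵢ = 29. Posterior is Gamma(37, 5); MAP = (37−1)/5 = 36/5 ≈ 7.20000.
MLE = x̄ = 29/4 ≈ 7.25000.
Difference = 36/5 − 29/4 = -1/20 ≈ -0.0500.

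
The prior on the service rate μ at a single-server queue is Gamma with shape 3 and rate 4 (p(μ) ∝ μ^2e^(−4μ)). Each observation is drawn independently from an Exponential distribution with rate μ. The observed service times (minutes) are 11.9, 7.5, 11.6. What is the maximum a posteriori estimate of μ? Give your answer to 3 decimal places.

μ̂_MAP = 0.143

The Exponential(rate=μ) likelihood is ∝ μ^n e^(−μΣtᵢ). Here n = 3 and Σtᵢ = 11.9 + 7.5 + 11.6 = 31.
Posterior ∝ μ^2e^(−4μ) · μ^3e^(−31μ) = μ^5e^(−35μ), i.e. Gamma(6, 35).
Mode = (a−1)/b = 5/35 ≈ 0.143.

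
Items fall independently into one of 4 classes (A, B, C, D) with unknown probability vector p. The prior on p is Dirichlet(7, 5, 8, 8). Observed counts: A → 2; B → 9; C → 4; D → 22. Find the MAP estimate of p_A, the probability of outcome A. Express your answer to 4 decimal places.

MAP estimate of p_A = 0.1311

The posterior is Dirichlet(αᵢ + nᵢ) = Dirichlet(9, 14, 12, 30).
For a Dirichlet(a₁,…,a_K) with all aᵢ > 1, the mode has j-th component (aⱼ − 1)/(Σaᵢ − K).
Here Σaᵢ = 65 and K = 4, so p_A = (9 − 1)/(65 − 4) = 8/61 ≈ 0.1311.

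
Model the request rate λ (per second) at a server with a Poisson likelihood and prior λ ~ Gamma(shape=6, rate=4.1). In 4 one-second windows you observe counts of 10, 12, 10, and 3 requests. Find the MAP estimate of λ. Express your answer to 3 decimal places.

Σxᵢ = 10+12+10+3 = 35, with n = 4.
Posterior ∝ λ^5e^(−4.1λ) · λ^35e^(−4λ) = λ^40e^(−8.1λ), i.e. Gamma(shape=41, rate=8.1).
The mode of a Gamma(a, b) with a ≥ 1 (shape–rate) is (a−1)/b = 40/8.1 ≈ 4.938.

λ̂_MAP = 4.938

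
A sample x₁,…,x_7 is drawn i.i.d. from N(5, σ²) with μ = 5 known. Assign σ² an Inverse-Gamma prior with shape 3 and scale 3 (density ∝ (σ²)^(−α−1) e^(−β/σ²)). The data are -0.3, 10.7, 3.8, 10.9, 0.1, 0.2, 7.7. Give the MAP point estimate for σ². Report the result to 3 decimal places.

σ̂²_MAP = 10.478

Sum of squared deviations about the known mean: SS = (-0.3−5)² + (10.7−5)² + (3.8−5)² + (10.9−5)² + (0.1−5)² + (0.2−5)² + (7.7−5)² = 151.17.
The Normal likelihood contributes (σ²)^(−n/2) exp(−SS/(2σ²)), so the posterior is Inverse-Gamma(α + n/2, β + SS/2) = Inverse-Gamma(6.5, 78.585).
The mode of Inverse-Gamma(a, b) is b/(a+1) = 78.585/7.5 ≈ 10.478.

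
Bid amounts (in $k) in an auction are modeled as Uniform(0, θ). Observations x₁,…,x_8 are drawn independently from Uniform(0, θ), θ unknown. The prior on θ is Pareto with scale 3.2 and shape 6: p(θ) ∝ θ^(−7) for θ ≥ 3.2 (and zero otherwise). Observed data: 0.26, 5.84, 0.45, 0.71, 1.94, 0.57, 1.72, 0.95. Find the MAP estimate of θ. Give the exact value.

θ̂_MAP = 5.84

The Uniform(0, θ) likelihood is θ^(−n) for θ ≥ max(xᵢ), zero otherwise. Here max(xᵢ) = 5.84.
Posterior ∝ θ^(−7) · θ^(−8) = θ^(−15) on θ ≥ max(3.2, 5.84) = 5.84.
This density is strictly decreasing in θ, so the posterior mode lies at the lower boundary of the support.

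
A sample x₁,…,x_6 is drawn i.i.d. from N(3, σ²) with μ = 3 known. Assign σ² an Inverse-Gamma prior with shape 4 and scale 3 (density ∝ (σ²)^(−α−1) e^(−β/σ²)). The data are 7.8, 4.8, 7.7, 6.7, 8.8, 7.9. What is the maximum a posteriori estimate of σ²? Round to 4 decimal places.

Sum of squared deviations about the known mean: SS = (7.8−3)² + (4.8−3)² + (7.7−3)² + (6.7−3)² + (8.8−3)² + (7.9−3)² = 119.71.
The Normal likelihood contributes (σ²)^(−n/2) exp(−SS/(2σ²)), so the posterior is Inverse-Gamma(α + n/2, β + SS/2) = Inverse-Gamma(7, 62.855).
The mode of Inverse-Gamma(a, b) is b/(a+1) = 62.855/8 ≈ 7.8569.

σ̂²_MAP = 7.8569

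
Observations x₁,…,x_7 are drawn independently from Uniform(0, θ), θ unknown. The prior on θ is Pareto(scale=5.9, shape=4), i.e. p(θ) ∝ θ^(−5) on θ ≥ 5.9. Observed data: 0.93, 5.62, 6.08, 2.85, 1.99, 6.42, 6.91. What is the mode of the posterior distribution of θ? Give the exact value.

θ̂_MAP = 6.91

The Uniform(0, θ) likelihood is θ^(−n) for θ ≥ max(xᵢ), zero otherwise. Here max(xᵢ) = 6.91.
Posterior ∝ θ^(−5) · θ^(−7) = θ^(−12) on θ ≥ max(5.9, 6.91) = 6.91.
This density is strictly decreasing in θ, so the posterior mode lies at the lower boundary of the support.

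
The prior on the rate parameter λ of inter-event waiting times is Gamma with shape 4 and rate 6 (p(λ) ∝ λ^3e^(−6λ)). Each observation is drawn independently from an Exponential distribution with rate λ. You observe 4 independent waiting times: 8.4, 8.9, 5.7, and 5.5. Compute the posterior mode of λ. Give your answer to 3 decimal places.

λ̂_MAP = 0.203

The Exponential(rate=λ) likelihood is ∝ λ^n e^(−λΣtᵢ). Here n = 4 and Σtᵢ = 8.4 + 8.9 + 5.7 + 5.5 = 28.5.
Posterior ∝ λ^3e^(−6λ) · λ^4e^(−28.5λ) = λ^7e^(−34.5λ), i.e. Gamma(8, 34.5).
Mode = (a−1)/b = 7/34.5 ≈ 0.203.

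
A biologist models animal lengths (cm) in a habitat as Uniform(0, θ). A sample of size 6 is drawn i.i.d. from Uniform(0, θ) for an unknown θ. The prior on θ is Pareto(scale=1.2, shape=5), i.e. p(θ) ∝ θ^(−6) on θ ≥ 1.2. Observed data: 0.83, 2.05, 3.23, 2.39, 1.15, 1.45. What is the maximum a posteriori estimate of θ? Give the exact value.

The Uniform(0, θ) likelihood is θ^(−n) for θ ≥ max(xᵢ), zero otherwise. Here max(xᵢ) = 3.23.
Posterior ∝ θ^(−6) · θ^(−6) = θ^(−12) on θ ≥ max(1.2, 3.23) = 3.23.
This density is strictly decreasing in θ, so the posterior mode lies at the lower boundary of the support.

θ̂_MAP = 3.23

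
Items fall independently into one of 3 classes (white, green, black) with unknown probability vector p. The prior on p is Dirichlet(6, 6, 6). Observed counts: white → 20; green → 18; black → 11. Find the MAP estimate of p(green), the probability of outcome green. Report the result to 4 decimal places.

The posterior is Dirichlet(αᵢ + nᵢ) = Dirichlet(26, 24, 17).
For a Dirichlet(a₁,…,a_K) with all aᵢ > 1, the mode has j-th component (aⱼ − 1)/(Σaᵢ − K).
Here Σaᵢ = 67 and K = 3, so p(green) = (24 − 1)/(67 − 3) = 23/64 ≈ 0.3594.

MAP estimate of p(green) = 0.3594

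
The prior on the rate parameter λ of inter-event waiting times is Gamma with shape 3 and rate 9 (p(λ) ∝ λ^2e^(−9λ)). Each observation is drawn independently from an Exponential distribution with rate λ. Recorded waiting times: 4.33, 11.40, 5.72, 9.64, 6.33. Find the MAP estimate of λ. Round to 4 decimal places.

λ̂_MAP = 0.1508

The Exponential(rate=λ) likelihood is ∝ λ^n e^(−λΣtᵢ). Here n = 5 and Σtᵢ = 4.33 + 11.40 + 5.72 + 9.64 + 6.33 = 37.42.
Posterior ∝ λ^2e^(−9λ) · λ^5e^(−37.42λ) = λ^7e^(−46.42λ), i.e. Gamma(8, 46.42).
Mode = (a−1)/b = 7/46.42 ≈ 0.1508.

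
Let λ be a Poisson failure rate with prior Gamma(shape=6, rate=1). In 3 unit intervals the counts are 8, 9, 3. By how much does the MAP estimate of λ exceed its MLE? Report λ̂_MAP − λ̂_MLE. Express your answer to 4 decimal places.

MAP − MLE = -0.4167

Σxᵢ = 20. Posterior is Gamma(26, 4); MAP = (26−1)/4 = 25/4 ≈ 6.25000.
MLE = x̄ = 20/3 ≈ 6.66667.
Difference = 25/4 − 20/3 = -5/12 ≈ -0.4167.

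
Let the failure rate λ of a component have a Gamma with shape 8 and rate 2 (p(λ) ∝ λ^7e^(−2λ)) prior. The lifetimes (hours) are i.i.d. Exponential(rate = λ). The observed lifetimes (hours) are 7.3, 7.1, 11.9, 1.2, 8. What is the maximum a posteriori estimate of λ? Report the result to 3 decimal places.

The Exponential(rate=λ) likelihood is ∝ λ^n e^(−λΣtᵢ). Here n = 5 and Σtᵢ = 7.3 + 7.1 + 11.9 + 1.2 + 8 = 35.5.
Posterior ∝ λ^7e^(−2λ) · λ^5e^(−35.5λ) = λ^12e^(−37.5λ), i.e. Gamma(13, 37.5).
Mode = (a−1)/b = 12/37.5 ≈ 0.320.

λ̂_MAP = 0.320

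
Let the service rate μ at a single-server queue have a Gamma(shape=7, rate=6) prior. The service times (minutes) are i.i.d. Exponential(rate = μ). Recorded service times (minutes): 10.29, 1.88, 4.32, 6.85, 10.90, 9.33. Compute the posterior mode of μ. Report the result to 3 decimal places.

The Exponential(rate=μ) likelihood is ∝ μ^n e^(−μΣtᵢ). Here n = 6 and Σtᵢ = 10.29 + 1.88 + 4.32 + 6.85 + 10.90 + 9.33 = 43.57.
Posterior ∝ μ^6e^(−6μ) · μ^6e^(−43.57μ) = μ^12e^(−49.57μ), i.e. Gamma(13, 49.57).
Mode = (a−1)/b = 12/49.57 ≈ 0.242.

μ̂_MAP = 0.242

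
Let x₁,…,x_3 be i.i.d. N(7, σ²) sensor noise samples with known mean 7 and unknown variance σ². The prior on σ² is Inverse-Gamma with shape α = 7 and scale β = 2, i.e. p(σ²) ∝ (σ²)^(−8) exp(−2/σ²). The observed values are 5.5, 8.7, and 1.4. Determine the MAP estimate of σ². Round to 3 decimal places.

σ̂²_MAP = 2.132

Sum of squared deviations about the known mean: SS = (5.5−7)² + (8.7−7)² + (1.4−7)² = 36.5.
The Normal likelihood contributes (σ²)^(−n/2) exp(−SS/(2σ²)), so the posterior is Inverse-Gamma(α + n/2, β + SS/2) = Inverse-Gamma(8.5, 20.25).
The mode of Inverse-Gamma(a, b) is b/(a+1) = 20.25/9.5 ≈ 2.132.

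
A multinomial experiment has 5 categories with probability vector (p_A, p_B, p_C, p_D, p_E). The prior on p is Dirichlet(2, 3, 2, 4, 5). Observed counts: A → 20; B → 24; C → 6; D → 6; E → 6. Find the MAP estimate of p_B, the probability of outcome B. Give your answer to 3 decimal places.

MAP estimate of p_B = 0.356

The posterior is Dirichlet(αᵢ + nᵢ) = Dirichlet(22, 27, 8, 10, 11).
For a Dirichlet(a₁,…,a_K) with all aᵢ > 1, the mode has j-th component (aⱼ − 1)/(Σaᵢ − K).
Here Σaᵢ = 78 and K = 5, so p_B = (27 − 1)/(78 − 5) = 26/73 ≈ 0.356.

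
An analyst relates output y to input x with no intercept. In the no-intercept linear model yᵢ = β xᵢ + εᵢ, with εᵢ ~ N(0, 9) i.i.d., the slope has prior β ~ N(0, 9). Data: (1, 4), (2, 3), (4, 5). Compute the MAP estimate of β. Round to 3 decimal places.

β̂_MAP = 1.364

log p(β | y) = −Σ(yᵢ − βxᵢ)²/(2·9) − β²/(2·9) + const.
Setting the derivative to zero: Σxᵢ(yᵢ − βxᵢ)/9 − β/9 = 0, so β = Σxᵢyᵢ / (Σxᵢ² + σ²/τ²).
Σxᵢyᵢ = 1·4 + 2·3 + 4·5 = 30; Σxᵢ² = 21; σ²/τ² = 1.
β̂_MAP = 30 / (21 + 1) = 30/22 ≈ 1.364.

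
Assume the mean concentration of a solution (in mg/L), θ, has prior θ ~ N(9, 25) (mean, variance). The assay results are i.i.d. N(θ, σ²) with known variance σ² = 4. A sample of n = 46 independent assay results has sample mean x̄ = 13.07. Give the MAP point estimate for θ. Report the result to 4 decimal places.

θ̂_MAP = 13.0559

n = 46, x̄ = 13.07.
For a Normal prior and Normal likelihood with known variance, the posterior is Normal; its mode equals its mean, the precision-weighted average.
Prior precision 1/σ₀² = 1/25 = 0.04; data precision n/σ² = 46/4 = 11.5.
θ̂ = (0.04·9 + 11.5·13.07) / (0.04 + 11.5) = 150.665/11.54 = 30133/2308 ≈ 13.0559.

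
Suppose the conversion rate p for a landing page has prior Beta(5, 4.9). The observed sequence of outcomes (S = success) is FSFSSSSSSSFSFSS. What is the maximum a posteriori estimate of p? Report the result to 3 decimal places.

Prior: Beta(5, 4.9).
Data: 11 successes in 15 trials (from the sequence). The binomial likelihood contributes p^11(1−p)^4, so the posterior is Beta(5+11, 4.9+4) = Beta(16, 8.9).
For Beta(a, b) with a, b > 1 the mode is (a−1)/(a+b−2) = 15/22.9 ≈ 0.655.

p̂_MAP = 0.655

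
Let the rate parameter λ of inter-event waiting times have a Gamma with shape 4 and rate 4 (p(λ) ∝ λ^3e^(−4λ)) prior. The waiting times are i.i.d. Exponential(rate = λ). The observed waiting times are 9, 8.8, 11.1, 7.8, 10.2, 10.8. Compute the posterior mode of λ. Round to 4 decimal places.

The Exponential(rate=λ) likelihood is ∝ λ^n e^(−λΣtᵢ). Here n = 6 and Σtᵢ = 9 + 8.8 + 11.1 + 7.8 + 10.2 + 10.8 = 57.7.
Posterior ∝ λ^3e^(−4λ) · λ^6e^(−57.7λ) = λ^9e^(−61.7λ), i.e. Gamma(10, 61.7).
Mode = (a−1)/b = 9/61.7 ≈ 0.1459.

λ̂_MAP = 0.1459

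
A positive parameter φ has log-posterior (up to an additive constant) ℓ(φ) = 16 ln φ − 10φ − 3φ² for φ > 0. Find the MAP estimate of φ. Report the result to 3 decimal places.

ℓ'(φ) = 16/φ − 10 − 6φ. Setting this to zero and multiplying by φ: 6φ² + 10φ − 16 = 0.
φ = (−10 + √(10² + 4·6·16)) / (2·6) = (−10 + √484) / 12 = (−10 + 22)/12 = 1.
ℓ''(φ) = −16/φ² − 6 < 0, confirming a maximum.

φ̂_MAP = 1.000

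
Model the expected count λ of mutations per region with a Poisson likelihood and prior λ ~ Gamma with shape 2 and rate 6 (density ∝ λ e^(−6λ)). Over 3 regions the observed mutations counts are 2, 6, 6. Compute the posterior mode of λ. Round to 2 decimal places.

λ̂_MAP = 1.67

Σxᵢ = 2+6+6 = 14, with n = 3.
Posterior ∝ λe^(−6λ) · λ^14e^(−3λ) = λ^15e^(−9λ), i.e. Gamma(shape=16, rate=9).
The mode of a Gamma(a, b) with a ≥ 1 (shape–rate) is (a−1)/b = 15/9 ≈ 1.67.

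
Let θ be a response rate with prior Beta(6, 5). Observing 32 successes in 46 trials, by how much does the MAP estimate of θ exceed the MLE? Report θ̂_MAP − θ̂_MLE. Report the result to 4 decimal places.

Posterior is Beta(38, 19); MAP = (38−1)/(57−2) = 37/55 ≈ 0.67273.
MLE ignores the prior: θ̂_MLE = k/n = 32/46 ≈ 0.69565.
Difference = 37/55 − 32/46 = -29/1265 ≈ -0.0229.

MAP − MLE = -0.0229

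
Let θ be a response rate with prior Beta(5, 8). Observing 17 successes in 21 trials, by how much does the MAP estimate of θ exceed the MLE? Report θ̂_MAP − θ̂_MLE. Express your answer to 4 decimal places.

MAP − MLE = -0.1533

Posterior is Beta(22, 12); MAP = (22−1)/(34−2) = 21/32 ≈ 0.65625.
MLE ignores the prior: θ̂_MLE = k/n = 17/21 ≈ 0.80952.
Difference = 21/32 − 17/21 = -103/672 ≈ -0.1533.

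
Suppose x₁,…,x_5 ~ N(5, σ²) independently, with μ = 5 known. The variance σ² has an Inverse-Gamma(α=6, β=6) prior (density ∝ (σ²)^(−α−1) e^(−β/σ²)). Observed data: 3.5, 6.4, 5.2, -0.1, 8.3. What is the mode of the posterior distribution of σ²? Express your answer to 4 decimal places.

Sum of squared deviations about the known mean: SS = (3.5−5)² + (6.4−5)² + (5.2−5)² + (-0.1−5)² + (8.3−5)² = 41.15.
The Normal likelihood contributes (σ²)^(−n/2) exp(−SS/(2σ²)), so the posterior is Inverse-Gamma(α + n/2, β + SS/2) = Inverse-Gamma(8.5, 26.575).
The mode of Inverse-Gamma(a, b) is b/(a+1) = 26.575/9.5 ≈ 2.7974.

σ̂²_MAP = 2.7974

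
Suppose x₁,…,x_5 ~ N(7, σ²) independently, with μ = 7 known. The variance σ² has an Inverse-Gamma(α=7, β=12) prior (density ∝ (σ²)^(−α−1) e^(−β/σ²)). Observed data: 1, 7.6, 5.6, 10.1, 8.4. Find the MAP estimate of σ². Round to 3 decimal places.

Sum of squared deviations about the known mean: SS = (1−7)² + (7.6−7)² + (5.6−7)² + (10.1−7)² + (8.4−7)² = 49.89.
The Normal likelihood contributes (σ²)^(−n/2) exp(−SS/(2σ²)), so the posterior is Inverse-Gamma(α + n/2, β + SS/2) = Inverse-Gamma(9.5, 36.945).
The mode of Inverse-Gamma(a, b) is b/(a+1) = 36.945/10.5 ≈ 3.519.

σ̂²_MAP = 3.519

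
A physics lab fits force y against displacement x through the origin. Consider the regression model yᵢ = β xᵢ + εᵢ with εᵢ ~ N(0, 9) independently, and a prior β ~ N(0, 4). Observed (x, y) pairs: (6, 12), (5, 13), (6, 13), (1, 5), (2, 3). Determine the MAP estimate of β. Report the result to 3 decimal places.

β̂_MAP = 2.168

log p(β | y) = −Σ(yᵢ − βxᵢ)²/(2·9) − β²/(2·4) + const.
Setting the derivative to zero: Σxᵢ(yᵢ − βxᵢ)/9 − β/4 = 0, so β = Σxᵢyᵢ / (Σxᵢ² + σ²/τ²).
Σxᵢyᵢ = 6·12 + 5·13 + 6·13 + 1·5 + 2·3 = 226; Σxᵢ² = 102; σ²/τ² = 2.25.
β̂_MAP = 226 / (102 + 2.25) = 226/104.25 ≈ 2.168.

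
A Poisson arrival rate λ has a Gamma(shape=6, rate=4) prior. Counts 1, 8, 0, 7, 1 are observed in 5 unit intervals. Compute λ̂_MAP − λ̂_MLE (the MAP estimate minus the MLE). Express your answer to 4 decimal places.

Σxᵢ = 17. Posterior is Gamma(23, 9); MAP = (23−1)/9 = 22/9 ≈ 2.44444.
MLE = x̄ = 17/5 ≈ 3.40000.
Difference = 22/9 − 17/5 = -43/45 ≈ -0.9556.

MAP − MLE = -0.9556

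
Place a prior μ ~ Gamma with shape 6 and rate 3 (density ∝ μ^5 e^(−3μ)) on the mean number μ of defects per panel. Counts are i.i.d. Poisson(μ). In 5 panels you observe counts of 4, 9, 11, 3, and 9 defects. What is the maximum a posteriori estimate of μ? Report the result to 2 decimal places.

μ̂_MAP = 5.13

Σxᵢ = 4+9+11+3+9 = 36, with n = 5.
Posterior ∝ μ^5e^(−3μ) · μ^36e^(−5μ) = μ^41e^(−8μ), i.e. Gamma(shape=42, rate=8).
The mode of a Gamma(a, b) with a ≥ 1 (shape–rate) is (a−1)/b = 41/8 ≈ 5.13.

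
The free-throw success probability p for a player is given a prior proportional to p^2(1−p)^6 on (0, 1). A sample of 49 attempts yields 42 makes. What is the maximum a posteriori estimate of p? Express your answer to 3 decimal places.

The prior density ∝ p^2(1−p)^6 is the kernel of Beta(3, 7).
Data: 42 successes in 49 trials. The binomial likelihood contributes p^42(1−p)^7, so the posterior is Beta(3+42, 7+7) = Beta(45, 14).
For Beta(a, b) with a, b > 1 the mode is (a−1)/(a+b−2) = 44/57 ≈ 0.772.

p̂_MAP = 0.772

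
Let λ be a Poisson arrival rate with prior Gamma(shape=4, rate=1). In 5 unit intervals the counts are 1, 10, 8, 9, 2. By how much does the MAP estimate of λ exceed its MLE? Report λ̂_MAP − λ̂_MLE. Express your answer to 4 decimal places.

Σxᵢ = 30. Posterior is Gamma(34, 6); MAP = (34−1)/6 = 33/6 ≈ 5.50000.
MLE = x̄ = 30/5 ≈ 6.00000.
Difference = 33/6 − 30/5 = -1/2 ≈ -0.5000.

MAP − MLE = -0.5000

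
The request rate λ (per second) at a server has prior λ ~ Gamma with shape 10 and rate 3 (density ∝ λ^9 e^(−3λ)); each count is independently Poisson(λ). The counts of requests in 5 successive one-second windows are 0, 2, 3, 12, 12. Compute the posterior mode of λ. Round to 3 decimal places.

Σxᵢ = 0+2+3+12+12 = 29, with n = 5.
Posterior ∝ λ^9e^(−3λ) · λ^29e^(−5λ) = λ^38e^(−8λ), i.e. Gamma(shape=39, rate=8).
The mode of a Gamma(a, b) with a ≥ 1 (shape–rate) is (a−1)/b = 38/8 ≈ 4.750.

λ̂_MAP = 4.750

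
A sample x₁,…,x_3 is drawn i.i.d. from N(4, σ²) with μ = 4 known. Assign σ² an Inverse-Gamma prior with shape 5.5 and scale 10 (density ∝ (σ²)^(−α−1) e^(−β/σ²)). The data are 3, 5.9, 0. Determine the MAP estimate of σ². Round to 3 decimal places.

Sum of squared deviations about the known mean: SS = (3−4)² + (5.9−4)² + (0−4)² = 20.61.
The Normal likelihood contributes (σ²)^(−n/2) exp(−SS/(2σ²)), so the posterior is Inverse-Gamma(α + n/2, β + SS/2) = Inverse-Gamma(7, 20.305).
The mode of Inverse-Gamma(a, b) is b/(a+1) = 20.305/8 ≈ 2.538.

σ̂²_MAP = 2.538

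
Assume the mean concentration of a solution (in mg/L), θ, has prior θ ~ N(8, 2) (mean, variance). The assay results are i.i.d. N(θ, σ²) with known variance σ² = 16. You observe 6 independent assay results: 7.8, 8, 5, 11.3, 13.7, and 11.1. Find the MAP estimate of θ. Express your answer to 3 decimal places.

θ̂_MAP = 8.636

n = 6; x̄ = (7.8 + 8 + 5 + 11.3 + 13.7 + 11.1)/6 = 56.9/6 = 569/60 ≈ 9.4833.
For a Normal prior and Normal likelihood with known variance, the posterior is Normal; its mode equals its mean, the precision-weighted average.
Prior precision 1/σ₀² = 1/2 = 0.5; data precision n/σ² = 6/16 = 0.375.
θ̂ = (0.5·8 + 0.375·(569/60)) / (0.5 + 0.375) = 7.55625/0.875 = 1209/140 ≈ 8.636.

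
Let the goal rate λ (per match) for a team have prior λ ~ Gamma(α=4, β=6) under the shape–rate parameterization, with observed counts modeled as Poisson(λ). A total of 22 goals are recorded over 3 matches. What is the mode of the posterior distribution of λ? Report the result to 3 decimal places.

Σxᵢ = 22, n = 3.
Posterior ∝ λ^3e^(−6λ) · λ^22e^(−3λ) = λ^25e^(−9λ), i.e. Gamma(shape=26, rate=9).
The mode of a Gamma(a, b) with a ≥ 1 (shape–rate) is (a−1)/b = 25/9 ≈ 2.778.

λ̂_MAP = 2.778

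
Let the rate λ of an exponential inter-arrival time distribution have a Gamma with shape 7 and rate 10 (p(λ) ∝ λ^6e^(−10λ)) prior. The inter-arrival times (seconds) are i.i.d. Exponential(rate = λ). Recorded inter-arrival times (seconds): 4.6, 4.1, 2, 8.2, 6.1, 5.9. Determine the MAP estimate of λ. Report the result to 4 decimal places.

The Exponential(rate=λ) likelihood is ∝ λ^n e^(−λΣtᵢ). Here n = 6 and Σtᵢ = 4.6 + 4.1 + 2 + 8.2 + 6.1 + 5.9 = 30.9.
Posterior ∝ λ^6e^(−10λ) · λ^6e^(−30.9λ) = λ^12e^(−40.9λ), i.e. Gamma(13, 40.9).
Mode = (a−1)/b = 12/40.9 ≈ 0.2934.

λ̂_MAP = 0.2934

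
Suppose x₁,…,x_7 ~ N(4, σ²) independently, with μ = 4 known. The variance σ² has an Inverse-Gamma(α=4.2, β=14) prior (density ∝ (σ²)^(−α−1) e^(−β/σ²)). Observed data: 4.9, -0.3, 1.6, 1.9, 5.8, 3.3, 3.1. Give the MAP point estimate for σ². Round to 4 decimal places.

σ̂²_MAP = 3.5638

Sum of squared deviations about the known mean: SS = (4.9−4)² + (-0.3−4)² + (1.6−4)² + (1.9−4)² + (5.8−4)² + (3.3−4)² + (3.1−4)² = 34.01.
The Normal likelihood contributes (σ²)^(−n/2) exp(−SS/(2σ²)), so the posterior is Inverse-Gamma(α + n/2, β + SS/2) = Inverse-Gamma(7.7, 31.005).
The mode of Inverse-Gamma(a, b) is b/(a+1) = 31.005/8.7 ≈ 3.5638.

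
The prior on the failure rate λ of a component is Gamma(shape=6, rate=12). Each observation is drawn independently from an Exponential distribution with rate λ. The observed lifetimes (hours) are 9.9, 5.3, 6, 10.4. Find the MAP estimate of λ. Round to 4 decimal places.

λ̂_MAP = 0.2064

The Exponential(rate=λ) likelihood is ∝ λ^n e^(−λΣtᵢ). Here n = 4 and Σtᵢ = 9.9 + 5.3 + 6 + 10.4 = 31.6.
Posterior ∝ λ^5e^(−12λ) · λ^4e^(−31.6λ) = λ^9e^(−43.6λ), i.e. Gamma(10, 43.6).
Mode = (a−1)/b = 9/43.6 ≈ 0.2064.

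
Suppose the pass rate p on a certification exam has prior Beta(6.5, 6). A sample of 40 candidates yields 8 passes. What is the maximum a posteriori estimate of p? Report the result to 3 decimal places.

Prior: Beta(6.5, 6).
Data: 8 successes in 40 trials. The binomial likelihood contributes p^8(1−p)^32, so the posterior is Beta(6.5+8, 6+32) = Beta(14.5, 38).
For Beta(a, b) with a, b > 1 the mode is (a−1)/(a+b−2) = 13.5/50.5 ≈ 0.267.

p̂_MAP = 0.267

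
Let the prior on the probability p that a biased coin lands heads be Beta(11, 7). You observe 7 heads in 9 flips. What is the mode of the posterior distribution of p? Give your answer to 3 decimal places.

Prior: Beta(11, 7).
Data: 7 successes in 9 trials. The binomial likelihood contributes p^7(1−p)^2, so the posterior is Beta(11+7, 7+2) = Beta(18, 9).
For Beta(a, b) with a, b > 1 the mode is (a−1)/(a+b−2) = 17/25 ≈ 0.680.

p̂_MAP = 0.680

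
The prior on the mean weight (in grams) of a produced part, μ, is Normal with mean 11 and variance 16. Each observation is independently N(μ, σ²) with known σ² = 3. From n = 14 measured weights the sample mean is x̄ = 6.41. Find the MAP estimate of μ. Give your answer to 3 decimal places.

μ̂_MAP = 6.471

n = 14, x̄ = 6.41.
For a Normal prior and Normal likelihood with known variance, the posterior is Normal; its mode equals its mean, the precision-weighted average.
Prior precision 1/σ₀² = 1/16 = 0.0625; data precision n/σ² = 14/3.
μ̂ = (0.0625·11 + (14/3)·6.41) / (0.0625 + 14/3) = (36721/1200)/(227/48) = 36721/5675 ≈ 6.471.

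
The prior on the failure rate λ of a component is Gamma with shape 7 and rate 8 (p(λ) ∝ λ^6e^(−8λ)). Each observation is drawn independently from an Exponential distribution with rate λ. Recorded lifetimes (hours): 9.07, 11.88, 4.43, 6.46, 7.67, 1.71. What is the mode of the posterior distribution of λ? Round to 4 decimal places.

λ̂_MAP = 0.2438

The Exponential(rate=λ) likelihood is ∝ λ^n e^(−λΣtᵢ). Here n = 6 and Σtᵢ = 9.07 + 11.88 + 4.43 + 6.46 + 7.67 + 1.71 = 41.22.
Posterior ∝ λ^6e^(−8λ) · λ^6e^(−41.22λ) = λ^12e^(−49.22λ), i.e. Gamma(13, 49.22).
Mode = (a−1)/b = 12/49.22 ≈ 0.2438.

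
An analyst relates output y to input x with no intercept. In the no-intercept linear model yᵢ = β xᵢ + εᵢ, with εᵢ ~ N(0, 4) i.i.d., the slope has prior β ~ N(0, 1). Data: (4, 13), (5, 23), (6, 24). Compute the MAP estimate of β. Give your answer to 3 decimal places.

log p(β | y) = −Σ(yᵢ − βxᵢ)²/(2·4) − β²/(2·1) + const.
Setting the derivative to zero: Σxᵢ(yᵢ − βxᵢ)/4 − β/1 = 0, so β = Σxᵢyᵢ / (Σxᵢ² + σ²/τ²).
Σxᵢyᵢ = 4·13 + 5·23 + 6·24 = 311; Σxᵢ² = 77; σ²/τ² = 4.
β̂_MAP = 311 / (77 + 4) = 311/81 ≈ 3.840.

β̂_MAP = 3.840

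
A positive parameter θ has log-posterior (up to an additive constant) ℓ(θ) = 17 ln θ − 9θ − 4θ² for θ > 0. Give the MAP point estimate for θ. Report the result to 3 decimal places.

ℓ'(θ) = 17/θ − 9 − 8θ. Setting this to zero and multiplying by θ: 8θ² + 9θ − 17 = 0.
θ = (−9 + √(9² + 4·8·17)) / (2·8) = (−9 + √625) / 16 = (−9 + 25)/16 = 1.
ℓ''(θ) = −17/θ² − 8 < 0, confirming a maximum.

θ̂_MAP = 1.000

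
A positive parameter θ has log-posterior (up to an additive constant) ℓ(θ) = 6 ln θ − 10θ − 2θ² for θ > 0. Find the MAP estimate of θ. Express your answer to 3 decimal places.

ℓ'(θ) = 6/θ − 10 − 4θ. Setting this to zero and multiplying by θ: 4θ² + 10θ − 6 = 0.
θ = (−10 + √(10² + 4·4·6)) / (2·4) = (−10 + √196) / 8 = (−10 + 14)/8 = 1/2.
ℓ''(θ) = −6/θ² − 4 < 0, confirming a maximum.

θ̂_MAP = 0.500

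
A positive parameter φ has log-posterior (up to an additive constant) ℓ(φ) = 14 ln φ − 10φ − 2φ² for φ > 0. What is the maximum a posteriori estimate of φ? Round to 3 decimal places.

φ̂_MAP = 1.000

ℓ'(φ) = 14/φ − 10 − 4φ. Setting this to zero and multiplying by φ: 4φ² + 10φ − 14 = 0.
φ = (−10 + √(10² + 4·4·14)) / (2·4) = (−10 + √324) / 8 = (−10 + 18)/8 = 1.
ℓ''(φ) = −14/φ² − 4 < 0, confirming a maximum.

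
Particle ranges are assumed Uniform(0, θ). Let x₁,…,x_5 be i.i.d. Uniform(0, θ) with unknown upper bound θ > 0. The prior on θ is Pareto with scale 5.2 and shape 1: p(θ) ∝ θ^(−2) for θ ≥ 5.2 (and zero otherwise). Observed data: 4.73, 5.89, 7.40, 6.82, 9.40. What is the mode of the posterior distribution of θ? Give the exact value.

The Uniform(0, θ) likelihood is θ^(−n) for θ ≥ max(xᵢ), zero otherwise. Here max(xᵢ) = 9.40.
Posterior ∝ θ^(−2) · θ^(−5) = θ^(−7) on θ ≥ max(5.2, 9.40) = 9.40.
This density is strictly decreasing in θ, so the posterior mode lies at the lower boundary of the support.

θ̂_MAP = 9.40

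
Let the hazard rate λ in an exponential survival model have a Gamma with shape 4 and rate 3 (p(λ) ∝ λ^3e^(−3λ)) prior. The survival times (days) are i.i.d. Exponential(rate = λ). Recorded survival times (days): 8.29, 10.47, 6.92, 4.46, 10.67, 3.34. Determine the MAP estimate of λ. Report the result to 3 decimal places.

The Exponential(rate=λ) likelihood is ∝ λ^n e^(−λΣtᵢ). Here n = 6 and Σtᵢ = 8.29 + 10.47 + 6.92 + 4.46 + 10.67 + 3.34 = 44.15.
Posterior ∝ λ^3e^(−3λ) · λ^6e^(−44.15λ) = λ^9e^(−47.15λ), i.e. Gamma(10, 47.15).
Mode = (a−1)/b = 9/47.15 ≈ 0.191.

λ̂_MAP = 0.191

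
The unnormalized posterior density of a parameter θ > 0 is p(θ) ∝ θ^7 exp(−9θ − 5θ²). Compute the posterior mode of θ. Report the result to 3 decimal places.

ℓ'(θ) = 7/θ − 9 − 10θ. Setting this to zero and multiplying by θ: 10θ² + 9θ − 7 = 0.
θ = (−9 + √(9² + 4·10·7)) / (2·10) = (−9 + √361) / 20 = (−9 + 19)/20 = 1/2.
ℓ''(θ) = −7/θ² − 10 < 0, confirming a maximum.

θ̂_MAP = 0.500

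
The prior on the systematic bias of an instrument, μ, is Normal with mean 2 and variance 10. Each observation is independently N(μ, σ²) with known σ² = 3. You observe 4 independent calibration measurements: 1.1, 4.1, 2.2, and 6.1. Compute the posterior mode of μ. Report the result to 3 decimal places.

n = 4; x̄ = (1.1 + 4.1 + 2.2 + 6.1)/4 = 13.5/4 = 3.375.
For a Normal prior and Normal likelihood with known variance, the posterior is Normal; its mode equals its mean, the precision-weighted average.
Prior precision 1/σ₀² = 1/10 = 0.1; data precision n/σ² = 4/3.
μ̂ = (0.1·2 + (4/3)·3.375) / (0.1 + 4/3) = 4.7/(43/30) = 141/43 ≈ 3.279.

μ̂_MAP = 3.279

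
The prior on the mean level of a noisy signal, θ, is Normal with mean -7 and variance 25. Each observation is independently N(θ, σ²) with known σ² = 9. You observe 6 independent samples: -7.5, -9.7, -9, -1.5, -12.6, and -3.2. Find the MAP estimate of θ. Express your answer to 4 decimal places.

θ̂_MAP = -7.2358

n = 6; x̄ = ((-7.5) + (-9.7) + (-9) + (-1.5) + (-12.6) + (-3.2))/6 = -43.5/6 = -7.25.
For a Normal prior and Normal likelihood with known variance, the posterior is Normal; its mode equals its mean, the precision-weighted average.
Prior precision 1/σ₀² = 1/25 = 0.04; data precision n/σ² = 6/9 = 2/3.
θ̂ = (0.04·(-7) + (2/3)·(-7.25)) / (0.04 + 2/3) = (-767/150)/(53/75) = -767/106 ≈ -7.2358.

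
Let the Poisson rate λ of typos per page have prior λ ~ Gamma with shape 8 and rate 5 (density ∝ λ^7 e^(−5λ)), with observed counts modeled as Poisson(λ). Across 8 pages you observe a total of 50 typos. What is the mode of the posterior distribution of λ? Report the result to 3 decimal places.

Σxᵢ = 50, n = 8.
Posterior ∝ λ^7e^(−5λ) · λ^50e^(−8λ) = λ^57e^(−13λ), i.e. Gamma(shape=58, rate=13).
The mode of a Gamma(a, b) with a ≥ 1 (shape–rate) is (a−1)/b = 57/13 ≈ 4.385.

λ̂_MAP = 4.385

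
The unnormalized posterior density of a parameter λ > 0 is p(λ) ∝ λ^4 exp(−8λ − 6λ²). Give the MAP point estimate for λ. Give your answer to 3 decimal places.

ℓ'(λ) = 4/λ − 8 − 12λ. Setting this to zero and multiplying by λ: 12λ² + 8λ − 4 = 0.
λ = (−8 + √(8² + 4·12·4)) / (2·12) = (−8 + √256) / 24 = (−8 + 16)/24 = 1/3.
ℓ''(λ) = −4/λ² − 12 < 0, confirming a maximum.

λ̂_MAP = 0.333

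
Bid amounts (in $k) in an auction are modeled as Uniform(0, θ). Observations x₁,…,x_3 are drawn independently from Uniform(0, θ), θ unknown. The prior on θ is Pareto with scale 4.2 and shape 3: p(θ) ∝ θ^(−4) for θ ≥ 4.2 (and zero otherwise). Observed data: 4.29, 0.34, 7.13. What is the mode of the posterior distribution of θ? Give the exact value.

θ̂_MAP = 7.13

The Uniform(0, θ) likelihood is θ^(−n) for θ ≥ max(xᵢ), zero otherwise. Here max(xᵢ) = 7.13.
Posterior ∝ θ^(−4) · θ^(−3) = θ^(−7) on θ ≥ max(4.2, 7.13) = 7.13.
This density is strictly decreasing in θ, so the posterior mode lies at the lower boundary of the support.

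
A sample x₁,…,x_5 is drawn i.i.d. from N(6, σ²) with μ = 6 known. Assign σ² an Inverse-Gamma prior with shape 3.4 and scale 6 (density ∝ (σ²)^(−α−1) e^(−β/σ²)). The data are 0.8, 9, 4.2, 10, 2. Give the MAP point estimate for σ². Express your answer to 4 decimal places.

σ̂²_MAP = 6.0348

Sum of squared deviations about the known mean: SS = (0.8−6)² + (9−6)² + (4.2−6)² + (10−6)² + (2−6)² = 71.28.
The Normal likelihood contributes (σ²)^(−n/2) exp(−SS/(2σ²)), so the posterior is Inverse-Gamma(α + n/2, β + SS/2) = Inverse-Gamma(5.9, 41.64).
The mode of Inverse-Gamma(a, b) is b/(a+1) = 41.64/6.9 ≈ 6.0348.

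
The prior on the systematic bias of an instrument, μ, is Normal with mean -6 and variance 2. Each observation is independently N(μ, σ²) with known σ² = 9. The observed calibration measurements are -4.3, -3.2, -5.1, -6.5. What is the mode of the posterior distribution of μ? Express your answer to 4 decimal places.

n = 4; x̄ = ((-4.3) + (-3.2) + (-5.1) + (-6.5))/4 = -19.1/4 = -4.775.
For a Normal prior and Normal likelihood with known variance, the posterior is Normal; its mode equals its mean, the precision-weighted average.
Prior precision 1/σ₀² = 1/2 = 0.5; data precision n/σ² = 4/9.
μ̂ = (0.5·(-6) + (4/9)·(-4.775)) / (0.5 + 4/9) = (-461/90)/(17/18) = -461/85 ≈ -5.4235.

μ̂_MAP = -5.4235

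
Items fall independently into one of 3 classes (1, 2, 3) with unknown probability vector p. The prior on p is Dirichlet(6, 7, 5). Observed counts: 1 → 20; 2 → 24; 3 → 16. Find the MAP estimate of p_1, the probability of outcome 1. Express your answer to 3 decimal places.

MAP estimate: 0.333

The posterior is Dirichlet(αᵢ + nᵢ) = Dirichlet(26, 31, 21).
For a Dirichlet(a₁,…,a_K) with all aᵢ > 1, the mode has j-th component (aⱼ − 1)/(Σaᵢ − K).
Here Σaᵢ = 78 and K = 3, so p_1 = (26 − 1)/(78 − 3) = 25/75 ≈ 0.333.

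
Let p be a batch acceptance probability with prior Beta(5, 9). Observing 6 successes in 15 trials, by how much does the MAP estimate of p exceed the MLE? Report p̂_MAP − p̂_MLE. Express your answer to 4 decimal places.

MAP − MLE = -0.0296

Posterior is Beta(11, 18); MAP = (11−1)/(29−2) = 10/27 ≈ 0.37037.
MLE ignores the prior: p̂_MLE = k/n = 6/15 ≈ 0.40000.
Difference = 10/27 − 6/15 = -4/135 ≈ -0.0296.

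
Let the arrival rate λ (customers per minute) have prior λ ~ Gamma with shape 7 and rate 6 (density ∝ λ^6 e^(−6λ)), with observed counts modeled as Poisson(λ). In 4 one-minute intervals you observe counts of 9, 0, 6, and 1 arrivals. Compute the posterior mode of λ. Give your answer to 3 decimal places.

Σxᵢ = 9+0+6+1 = 16, with n = 4.
Posterior ∝ λ^6e^(−6λ) · λ^16e^(−4λ) = λ^22e^(−10λ), i.e. Gamma(shape=23, rate=10).
The mode of a Gamma(a, b) with a ≥ 1 (shape–rate) is (a−1)/b = 22/10 ≈ 2.200.

λ̂_MAP = 2.200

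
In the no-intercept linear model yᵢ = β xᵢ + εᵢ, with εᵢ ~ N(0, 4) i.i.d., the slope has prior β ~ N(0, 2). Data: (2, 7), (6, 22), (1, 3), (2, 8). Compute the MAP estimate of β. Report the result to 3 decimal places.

log p(β | y) = −Σ(yᵢ − βxᵢ)²/(2·4) − β²/(2·2) + const.
Setting the derivative to zero: Σxᵢ(yᵢ − βxᵢ)/4 − β/2 = 0, so β = Σxᵢyᵢ / (Σxᵢ² + σ²/τ²).
Σxᵢyᵢ = 2·7 + 6·22 + 1·3 + 2·8 = 165; Σxᵢ² = 45; σ²/τ² = 2.
β̂_MAP = 165 / (45 + 2) = 165/47 ≈ 3.511.

β̂_MAP = 3.511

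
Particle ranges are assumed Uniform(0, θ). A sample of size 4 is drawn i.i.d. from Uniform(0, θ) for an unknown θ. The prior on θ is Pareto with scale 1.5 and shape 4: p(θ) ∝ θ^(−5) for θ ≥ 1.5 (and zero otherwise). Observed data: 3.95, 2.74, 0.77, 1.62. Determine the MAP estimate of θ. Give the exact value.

θ̂_MAP = 3.95

The Uniform(0, θ) likelihood is θ^(−n) for θ ≥ max(xᵢ), zero otherwise. Here max(xᵢ) = 3.95.
Posterior ∝ θ^(−5) · θ^(−4) = θ^(−9) on θ ≥ max(1.5, 3.95) = 3.95.
This density is strictly decreasing in θ, so the posterior mode lies at the lower boundary of the support.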